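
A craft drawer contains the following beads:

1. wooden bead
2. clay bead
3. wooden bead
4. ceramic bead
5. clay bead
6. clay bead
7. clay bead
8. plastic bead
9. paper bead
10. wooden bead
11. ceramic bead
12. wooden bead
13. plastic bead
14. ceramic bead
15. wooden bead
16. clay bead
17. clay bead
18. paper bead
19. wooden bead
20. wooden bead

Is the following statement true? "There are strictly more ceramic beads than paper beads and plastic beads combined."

There are 3 ceramic beads.
paper beads: 2; plastic beads: 2; combined: 2 + 2 = 4.
The claim requires 3 > 4, which does not hold.

False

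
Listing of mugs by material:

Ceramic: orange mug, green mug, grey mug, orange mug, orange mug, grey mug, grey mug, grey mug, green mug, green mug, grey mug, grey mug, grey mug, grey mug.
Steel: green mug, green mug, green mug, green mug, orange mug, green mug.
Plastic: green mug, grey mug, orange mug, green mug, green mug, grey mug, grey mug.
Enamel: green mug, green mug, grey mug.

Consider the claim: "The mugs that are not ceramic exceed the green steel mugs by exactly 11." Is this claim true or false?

True

|mugs that are not ceramic| = 16.
|green steel mugs| = 5.
The claim requires 16 − 5 (= 11) to equal 11, which holds.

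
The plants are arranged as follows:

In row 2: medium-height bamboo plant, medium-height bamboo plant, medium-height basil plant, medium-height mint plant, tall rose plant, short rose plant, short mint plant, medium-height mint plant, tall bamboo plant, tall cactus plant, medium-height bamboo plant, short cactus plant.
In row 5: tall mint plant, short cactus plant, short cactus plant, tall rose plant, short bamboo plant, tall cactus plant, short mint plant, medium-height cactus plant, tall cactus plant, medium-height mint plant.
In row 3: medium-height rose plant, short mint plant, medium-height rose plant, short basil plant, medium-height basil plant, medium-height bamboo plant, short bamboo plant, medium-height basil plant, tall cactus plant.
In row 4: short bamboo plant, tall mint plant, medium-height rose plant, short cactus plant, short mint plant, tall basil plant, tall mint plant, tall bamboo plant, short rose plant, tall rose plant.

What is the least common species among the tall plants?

Counts by species (restricted to tall plants): cactus 4, rose 3, mint 3, bamboo 2, basil 1.
The minimum is 1, held uniquely by basil.

basil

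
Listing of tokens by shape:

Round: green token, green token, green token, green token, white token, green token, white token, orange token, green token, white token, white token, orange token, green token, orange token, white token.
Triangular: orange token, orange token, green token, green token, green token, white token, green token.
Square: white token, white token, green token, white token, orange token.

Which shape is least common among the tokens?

Counts by shape: round 15, triangular 7, square 5.
The minimum is 5, held uniquely by square.

square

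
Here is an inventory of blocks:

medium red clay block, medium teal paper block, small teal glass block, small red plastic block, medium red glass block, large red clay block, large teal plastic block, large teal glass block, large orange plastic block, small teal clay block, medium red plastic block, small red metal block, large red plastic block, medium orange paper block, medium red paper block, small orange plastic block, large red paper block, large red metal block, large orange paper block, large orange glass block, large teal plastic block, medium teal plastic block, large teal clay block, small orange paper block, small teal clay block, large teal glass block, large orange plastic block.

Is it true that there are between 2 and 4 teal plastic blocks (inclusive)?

True

teal plastic blocks: 3.
The claim requires 2 ≤ 3 ≤ 4, which holds.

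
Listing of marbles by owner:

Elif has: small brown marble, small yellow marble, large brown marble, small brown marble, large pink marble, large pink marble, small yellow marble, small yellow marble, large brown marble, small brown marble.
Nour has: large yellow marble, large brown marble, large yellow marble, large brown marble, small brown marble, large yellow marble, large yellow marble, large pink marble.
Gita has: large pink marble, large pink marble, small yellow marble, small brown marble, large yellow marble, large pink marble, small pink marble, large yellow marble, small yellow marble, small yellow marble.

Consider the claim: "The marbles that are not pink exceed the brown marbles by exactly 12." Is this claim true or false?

There are 21 marbles that are not pink.
There are 9 brown marbles.
The claim requires 21 − 9 (= 12) to equal 12, which holds.

True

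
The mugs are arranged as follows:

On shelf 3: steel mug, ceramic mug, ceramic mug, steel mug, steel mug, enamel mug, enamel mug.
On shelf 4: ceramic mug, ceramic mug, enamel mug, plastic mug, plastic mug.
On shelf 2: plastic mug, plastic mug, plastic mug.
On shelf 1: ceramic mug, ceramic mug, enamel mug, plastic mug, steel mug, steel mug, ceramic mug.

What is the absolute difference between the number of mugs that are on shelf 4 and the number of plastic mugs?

1

mugs on shelf 4: 5. plastic mugs: 6.
|5 − 6| = 6 − 5 = 1.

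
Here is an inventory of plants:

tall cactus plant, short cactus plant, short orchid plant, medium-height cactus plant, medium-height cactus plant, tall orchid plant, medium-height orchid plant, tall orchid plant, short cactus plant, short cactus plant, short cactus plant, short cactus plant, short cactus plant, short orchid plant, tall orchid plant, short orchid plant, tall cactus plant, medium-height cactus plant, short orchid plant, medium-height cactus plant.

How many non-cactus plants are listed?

8

Total plants: 20; with the excluded value: 12; remaining 20 − 12 = 8.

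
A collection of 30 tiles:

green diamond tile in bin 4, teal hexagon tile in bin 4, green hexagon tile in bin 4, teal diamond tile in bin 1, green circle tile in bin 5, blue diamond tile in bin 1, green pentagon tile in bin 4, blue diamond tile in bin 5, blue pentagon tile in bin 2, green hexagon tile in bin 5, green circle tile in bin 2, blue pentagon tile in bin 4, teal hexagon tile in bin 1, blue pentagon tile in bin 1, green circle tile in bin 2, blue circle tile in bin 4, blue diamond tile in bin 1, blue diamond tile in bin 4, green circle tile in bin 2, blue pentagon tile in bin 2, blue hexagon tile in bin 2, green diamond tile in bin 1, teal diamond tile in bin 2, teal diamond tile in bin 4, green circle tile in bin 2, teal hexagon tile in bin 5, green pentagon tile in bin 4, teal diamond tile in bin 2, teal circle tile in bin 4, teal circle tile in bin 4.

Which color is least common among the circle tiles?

blue

Counts by color (restricted to circle tiles): green 5, teal 2, blue 1.
The minimum is 1, held uniquely by blue.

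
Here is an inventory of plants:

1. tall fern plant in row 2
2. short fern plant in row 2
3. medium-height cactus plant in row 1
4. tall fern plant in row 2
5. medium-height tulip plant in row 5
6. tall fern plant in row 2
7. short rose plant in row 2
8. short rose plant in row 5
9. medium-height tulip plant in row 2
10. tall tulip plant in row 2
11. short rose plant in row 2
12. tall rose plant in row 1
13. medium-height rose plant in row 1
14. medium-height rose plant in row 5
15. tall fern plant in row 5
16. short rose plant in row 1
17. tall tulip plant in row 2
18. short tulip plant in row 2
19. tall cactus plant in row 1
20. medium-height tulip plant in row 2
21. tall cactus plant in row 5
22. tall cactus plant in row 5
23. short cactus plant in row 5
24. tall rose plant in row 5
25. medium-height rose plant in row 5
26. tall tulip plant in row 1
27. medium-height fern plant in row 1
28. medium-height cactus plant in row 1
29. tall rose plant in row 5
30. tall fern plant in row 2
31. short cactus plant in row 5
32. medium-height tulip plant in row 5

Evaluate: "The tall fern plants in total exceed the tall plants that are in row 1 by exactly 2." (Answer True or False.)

tall fern plants: 5.
tall plants in row 1: 3.
The claim requires 5 − 3 (= 2) to equal 2, which holds.

True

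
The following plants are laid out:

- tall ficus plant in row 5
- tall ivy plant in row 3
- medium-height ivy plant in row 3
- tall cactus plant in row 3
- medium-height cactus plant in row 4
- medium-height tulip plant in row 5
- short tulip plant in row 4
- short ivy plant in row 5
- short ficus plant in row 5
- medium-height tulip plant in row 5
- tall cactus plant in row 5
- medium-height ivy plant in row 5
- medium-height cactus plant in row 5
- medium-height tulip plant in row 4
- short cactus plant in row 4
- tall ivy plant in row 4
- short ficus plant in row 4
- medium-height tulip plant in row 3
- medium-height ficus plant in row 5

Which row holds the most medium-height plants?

Counts by row (restricted to medium-height plants): row 5→5, row 3→2, row 4→2.
The maximum is 5, held uniquely by row 5.

row 5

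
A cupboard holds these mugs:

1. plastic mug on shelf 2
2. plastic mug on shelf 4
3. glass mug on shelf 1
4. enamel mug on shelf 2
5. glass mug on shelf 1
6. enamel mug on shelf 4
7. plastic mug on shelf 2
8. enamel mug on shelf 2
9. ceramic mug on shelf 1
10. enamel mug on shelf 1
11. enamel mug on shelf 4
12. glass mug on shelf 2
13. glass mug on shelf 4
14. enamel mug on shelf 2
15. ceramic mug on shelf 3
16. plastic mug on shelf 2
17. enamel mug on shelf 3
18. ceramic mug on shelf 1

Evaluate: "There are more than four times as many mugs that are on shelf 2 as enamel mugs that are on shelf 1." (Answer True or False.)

mugs on shelf 2: 7.
enamel mugs on shelf 1: 1.
The claim requires 7 > 4 × 1 = 4, which holds.

True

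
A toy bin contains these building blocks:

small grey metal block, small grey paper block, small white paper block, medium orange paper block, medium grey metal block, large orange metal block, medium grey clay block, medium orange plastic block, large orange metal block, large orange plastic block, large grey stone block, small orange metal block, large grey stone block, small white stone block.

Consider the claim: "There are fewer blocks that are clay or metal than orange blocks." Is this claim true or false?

False

There are 6 blocks that are clay or metal.
There are 6 orange blocks.
The claim requires 6 < 6, which does not hold.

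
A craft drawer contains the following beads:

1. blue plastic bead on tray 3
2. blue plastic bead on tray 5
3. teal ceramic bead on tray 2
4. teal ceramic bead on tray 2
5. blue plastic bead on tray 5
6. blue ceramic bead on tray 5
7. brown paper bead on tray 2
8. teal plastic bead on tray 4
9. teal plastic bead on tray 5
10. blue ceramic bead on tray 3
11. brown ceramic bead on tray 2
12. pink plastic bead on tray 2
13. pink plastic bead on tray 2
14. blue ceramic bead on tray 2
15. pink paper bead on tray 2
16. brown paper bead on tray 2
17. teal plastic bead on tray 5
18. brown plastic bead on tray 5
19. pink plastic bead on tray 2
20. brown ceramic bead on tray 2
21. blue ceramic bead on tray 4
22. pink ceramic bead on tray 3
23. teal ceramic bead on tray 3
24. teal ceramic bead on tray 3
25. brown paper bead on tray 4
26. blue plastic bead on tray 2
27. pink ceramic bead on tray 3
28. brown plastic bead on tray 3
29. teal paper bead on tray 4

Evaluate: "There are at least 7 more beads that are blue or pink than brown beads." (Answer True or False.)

beads that are blue or pink: 14.
brown beads: 7.
The claim requires 14 − 7 = 7 ≥ 7, which holds.

True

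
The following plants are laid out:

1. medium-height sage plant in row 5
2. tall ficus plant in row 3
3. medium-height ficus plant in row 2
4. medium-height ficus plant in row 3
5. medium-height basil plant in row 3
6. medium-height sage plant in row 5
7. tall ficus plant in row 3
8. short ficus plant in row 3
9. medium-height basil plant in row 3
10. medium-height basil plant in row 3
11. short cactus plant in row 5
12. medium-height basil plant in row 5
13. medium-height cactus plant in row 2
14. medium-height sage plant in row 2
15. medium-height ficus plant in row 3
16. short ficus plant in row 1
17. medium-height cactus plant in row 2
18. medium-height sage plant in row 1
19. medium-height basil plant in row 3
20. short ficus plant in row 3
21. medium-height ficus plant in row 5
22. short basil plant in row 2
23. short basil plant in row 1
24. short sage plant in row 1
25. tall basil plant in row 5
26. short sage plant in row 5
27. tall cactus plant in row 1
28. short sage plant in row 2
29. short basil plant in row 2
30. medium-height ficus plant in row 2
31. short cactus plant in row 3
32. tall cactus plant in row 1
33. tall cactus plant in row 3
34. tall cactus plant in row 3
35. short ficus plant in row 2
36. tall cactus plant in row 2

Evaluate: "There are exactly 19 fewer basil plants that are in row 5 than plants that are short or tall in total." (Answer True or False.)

|basil plants in row 5| = 2.
|plants that are short or tall| = 20.
The claim requires 20 − 2 (= 18) to equal 19, which does not hold.

False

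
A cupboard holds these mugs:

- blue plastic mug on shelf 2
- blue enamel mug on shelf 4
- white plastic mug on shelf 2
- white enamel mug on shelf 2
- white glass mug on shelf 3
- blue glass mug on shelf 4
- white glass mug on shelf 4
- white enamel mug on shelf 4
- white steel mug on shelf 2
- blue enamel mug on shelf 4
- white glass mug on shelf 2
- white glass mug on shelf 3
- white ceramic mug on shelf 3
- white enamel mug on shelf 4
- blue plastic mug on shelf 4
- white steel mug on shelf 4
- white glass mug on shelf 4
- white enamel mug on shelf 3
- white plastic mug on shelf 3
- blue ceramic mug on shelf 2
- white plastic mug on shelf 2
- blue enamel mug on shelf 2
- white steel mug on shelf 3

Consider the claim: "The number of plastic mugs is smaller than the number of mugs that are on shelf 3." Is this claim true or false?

|plastic mugs| = 5.
|mugs on shelf 3| = 6.
The claim requires 5 < 6, which holds.

True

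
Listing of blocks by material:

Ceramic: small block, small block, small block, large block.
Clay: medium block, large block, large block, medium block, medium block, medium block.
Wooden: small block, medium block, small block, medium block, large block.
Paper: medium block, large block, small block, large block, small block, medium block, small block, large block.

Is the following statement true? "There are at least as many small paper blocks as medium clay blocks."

False

There are 3 small paper blocks.
There are 4 medium clay blocks.
The claim requires 3 ≥ 4, which does not hold.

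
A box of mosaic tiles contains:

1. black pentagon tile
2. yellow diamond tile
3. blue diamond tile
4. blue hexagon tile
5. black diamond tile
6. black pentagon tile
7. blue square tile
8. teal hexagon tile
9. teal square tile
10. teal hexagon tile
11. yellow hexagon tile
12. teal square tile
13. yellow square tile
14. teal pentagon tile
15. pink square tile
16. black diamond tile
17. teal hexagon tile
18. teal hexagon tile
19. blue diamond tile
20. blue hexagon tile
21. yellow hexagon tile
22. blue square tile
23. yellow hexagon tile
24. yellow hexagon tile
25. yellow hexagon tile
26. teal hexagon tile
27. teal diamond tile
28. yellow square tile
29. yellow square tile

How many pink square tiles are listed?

1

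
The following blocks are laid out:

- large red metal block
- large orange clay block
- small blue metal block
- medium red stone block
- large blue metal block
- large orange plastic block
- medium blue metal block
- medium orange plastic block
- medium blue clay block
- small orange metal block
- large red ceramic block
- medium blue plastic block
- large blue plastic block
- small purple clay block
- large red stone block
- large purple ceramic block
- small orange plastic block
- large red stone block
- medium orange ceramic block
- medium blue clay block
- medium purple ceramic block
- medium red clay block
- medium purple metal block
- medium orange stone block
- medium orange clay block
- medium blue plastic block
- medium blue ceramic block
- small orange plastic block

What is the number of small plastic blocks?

2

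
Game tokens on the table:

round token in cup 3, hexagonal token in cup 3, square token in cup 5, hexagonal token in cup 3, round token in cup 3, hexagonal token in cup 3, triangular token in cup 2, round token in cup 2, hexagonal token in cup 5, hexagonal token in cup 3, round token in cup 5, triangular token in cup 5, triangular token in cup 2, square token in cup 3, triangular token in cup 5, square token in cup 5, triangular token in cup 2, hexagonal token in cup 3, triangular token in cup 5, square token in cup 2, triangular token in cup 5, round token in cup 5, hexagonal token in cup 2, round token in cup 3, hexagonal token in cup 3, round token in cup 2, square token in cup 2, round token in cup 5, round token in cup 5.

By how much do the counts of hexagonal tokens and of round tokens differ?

1

hexagonal tokens: 8. round tokens: 9.
|8 − 9| = 9 − 8 = 1.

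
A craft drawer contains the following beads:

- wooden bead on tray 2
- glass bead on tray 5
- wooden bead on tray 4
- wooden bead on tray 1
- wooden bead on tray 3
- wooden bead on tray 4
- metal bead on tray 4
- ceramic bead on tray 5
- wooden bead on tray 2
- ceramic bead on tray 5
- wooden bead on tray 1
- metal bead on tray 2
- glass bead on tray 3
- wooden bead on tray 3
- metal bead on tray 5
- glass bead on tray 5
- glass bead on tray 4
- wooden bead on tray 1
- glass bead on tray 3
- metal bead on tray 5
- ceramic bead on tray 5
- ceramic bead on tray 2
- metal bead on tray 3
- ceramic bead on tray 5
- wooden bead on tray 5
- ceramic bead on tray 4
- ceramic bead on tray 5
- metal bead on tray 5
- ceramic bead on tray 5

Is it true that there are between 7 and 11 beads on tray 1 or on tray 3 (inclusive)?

True

beads on tray 1 or on tray 3: 8.
The claim requires 7 ≤ 8 ≤ 11, which holds.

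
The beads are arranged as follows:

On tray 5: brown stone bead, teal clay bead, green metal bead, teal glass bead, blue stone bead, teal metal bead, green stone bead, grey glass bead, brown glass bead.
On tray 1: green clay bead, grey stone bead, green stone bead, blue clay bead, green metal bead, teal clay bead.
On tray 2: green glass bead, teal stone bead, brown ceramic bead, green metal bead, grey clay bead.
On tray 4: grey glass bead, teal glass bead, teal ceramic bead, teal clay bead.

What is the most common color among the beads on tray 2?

green

Counts by color (restricted to beads on tray 2): green 2, grey 1, teal 1, brown 1.
The maximum is 2, held uniquely by green.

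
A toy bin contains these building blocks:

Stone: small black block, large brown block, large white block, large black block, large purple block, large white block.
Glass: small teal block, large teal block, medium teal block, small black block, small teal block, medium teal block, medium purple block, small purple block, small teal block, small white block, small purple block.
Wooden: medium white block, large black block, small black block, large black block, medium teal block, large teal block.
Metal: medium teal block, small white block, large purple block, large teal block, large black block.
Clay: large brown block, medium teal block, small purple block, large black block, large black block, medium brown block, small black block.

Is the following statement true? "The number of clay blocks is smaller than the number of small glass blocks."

False

clay blocks: 7.
small glass blocks: 7.
The claim requires 7 < 7, which does not hold.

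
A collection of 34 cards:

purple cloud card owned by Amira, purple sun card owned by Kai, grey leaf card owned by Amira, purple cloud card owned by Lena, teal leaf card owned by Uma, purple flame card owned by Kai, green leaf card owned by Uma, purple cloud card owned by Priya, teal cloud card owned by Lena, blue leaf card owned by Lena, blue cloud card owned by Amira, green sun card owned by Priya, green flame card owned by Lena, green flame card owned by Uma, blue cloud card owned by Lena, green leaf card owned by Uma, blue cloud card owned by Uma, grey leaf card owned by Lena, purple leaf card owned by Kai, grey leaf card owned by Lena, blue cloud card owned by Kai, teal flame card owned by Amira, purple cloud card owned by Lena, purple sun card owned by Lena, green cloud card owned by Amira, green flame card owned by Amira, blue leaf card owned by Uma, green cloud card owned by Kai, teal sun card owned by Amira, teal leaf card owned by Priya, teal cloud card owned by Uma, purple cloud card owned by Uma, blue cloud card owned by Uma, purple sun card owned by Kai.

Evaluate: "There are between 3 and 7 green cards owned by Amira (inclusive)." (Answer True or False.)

False

|green cards owned by Amira| = 2.
The claim requires 3 ≤ 2 ≤ 7, which does not hold.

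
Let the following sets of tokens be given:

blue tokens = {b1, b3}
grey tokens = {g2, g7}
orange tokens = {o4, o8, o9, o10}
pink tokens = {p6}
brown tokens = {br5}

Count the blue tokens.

2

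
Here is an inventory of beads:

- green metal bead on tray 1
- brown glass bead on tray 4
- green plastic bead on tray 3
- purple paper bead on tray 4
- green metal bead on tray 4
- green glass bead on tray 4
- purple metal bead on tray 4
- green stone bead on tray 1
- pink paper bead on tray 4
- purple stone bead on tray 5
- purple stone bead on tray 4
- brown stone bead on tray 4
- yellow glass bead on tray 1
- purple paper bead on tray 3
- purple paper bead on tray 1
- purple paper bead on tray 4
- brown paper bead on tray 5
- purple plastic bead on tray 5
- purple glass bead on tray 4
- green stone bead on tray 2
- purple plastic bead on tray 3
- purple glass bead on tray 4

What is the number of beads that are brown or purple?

brown: 3; purple: 11; together 3 + 11 = 14.

14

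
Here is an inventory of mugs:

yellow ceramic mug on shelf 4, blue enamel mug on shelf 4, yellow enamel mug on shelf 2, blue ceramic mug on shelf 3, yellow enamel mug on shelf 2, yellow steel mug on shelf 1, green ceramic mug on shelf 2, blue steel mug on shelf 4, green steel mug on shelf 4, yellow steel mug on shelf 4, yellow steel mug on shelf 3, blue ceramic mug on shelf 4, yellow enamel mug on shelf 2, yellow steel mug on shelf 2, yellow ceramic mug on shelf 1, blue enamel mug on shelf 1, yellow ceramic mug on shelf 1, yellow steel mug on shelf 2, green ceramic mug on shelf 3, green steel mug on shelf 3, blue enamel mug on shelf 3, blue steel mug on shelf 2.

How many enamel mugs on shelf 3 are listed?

1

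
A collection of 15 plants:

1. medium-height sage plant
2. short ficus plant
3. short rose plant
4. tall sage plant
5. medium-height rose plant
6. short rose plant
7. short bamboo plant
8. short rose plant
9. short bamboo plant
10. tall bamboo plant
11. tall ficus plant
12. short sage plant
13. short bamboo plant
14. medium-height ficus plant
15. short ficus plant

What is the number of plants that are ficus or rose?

ficus: 4; rose: 4; together 4 + 4 = 8.

8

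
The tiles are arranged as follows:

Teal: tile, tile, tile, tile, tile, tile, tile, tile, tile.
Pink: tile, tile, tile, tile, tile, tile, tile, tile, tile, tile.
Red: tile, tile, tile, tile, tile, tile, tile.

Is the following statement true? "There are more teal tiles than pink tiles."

False

teal tiles: 9.
pink tiles: 10.
The claim requires 9 > 10, which does not hold.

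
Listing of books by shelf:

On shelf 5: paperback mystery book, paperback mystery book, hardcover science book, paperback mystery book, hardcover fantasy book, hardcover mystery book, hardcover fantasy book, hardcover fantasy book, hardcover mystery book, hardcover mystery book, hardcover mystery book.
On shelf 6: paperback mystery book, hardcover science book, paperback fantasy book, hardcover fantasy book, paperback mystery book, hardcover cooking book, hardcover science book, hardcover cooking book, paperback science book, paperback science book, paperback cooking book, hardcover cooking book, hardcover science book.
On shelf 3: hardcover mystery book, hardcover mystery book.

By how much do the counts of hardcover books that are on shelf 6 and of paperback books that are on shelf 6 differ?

hardcover books on shelf 6: 7. paperback books on shelf 6: 6.
|7 − 6| = 7 − 6 = 1.

1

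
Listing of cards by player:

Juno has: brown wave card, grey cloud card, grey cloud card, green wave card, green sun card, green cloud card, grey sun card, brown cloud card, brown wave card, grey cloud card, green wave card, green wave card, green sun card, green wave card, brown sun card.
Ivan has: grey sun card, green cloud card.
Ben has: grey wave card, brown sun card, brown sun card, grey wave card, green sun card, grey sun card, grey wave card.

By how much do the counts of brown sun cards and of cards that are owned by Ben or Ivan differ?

brown sun cards: 3. cards owned by Ben or Ivan: 9.
|3 − 9| = 9 − 3 = 6.

6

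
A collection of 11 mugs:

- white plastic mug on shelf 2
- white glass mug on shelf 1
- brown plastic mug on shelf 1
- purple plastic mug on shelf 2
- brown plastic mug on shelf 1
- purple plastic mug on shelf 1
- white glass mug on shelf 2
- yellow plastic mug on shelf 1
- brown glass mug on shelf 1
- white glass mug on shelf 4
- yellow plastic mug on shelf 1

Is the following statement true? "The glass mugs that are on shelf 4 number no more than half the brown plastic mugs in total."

glass mugs on shelf 4: 1.
brown plastic mugs: 2.
The claim requires 2 × 1 = 2 ≤ 2, which holds.

True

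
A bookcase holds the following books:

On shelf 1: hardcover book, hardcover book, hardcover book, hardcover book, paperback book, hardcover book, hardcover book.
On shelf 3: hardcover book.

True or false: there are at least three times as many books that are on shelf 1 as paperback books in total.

True

books on shelf 1: 7.
paperback books: 1.
The claim requires 7 ≥ 3 × 1 = 3, which holds.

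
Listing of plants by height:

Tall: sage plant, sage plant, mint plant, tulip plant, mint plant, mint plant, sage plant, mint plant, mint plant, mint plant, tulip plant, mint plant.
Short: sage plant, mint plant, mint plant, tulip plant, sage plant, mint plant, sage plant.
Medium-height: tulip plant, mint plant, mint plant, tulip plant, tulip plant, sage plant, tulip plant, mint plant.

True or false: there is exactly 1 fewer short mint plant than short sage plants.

short mint plants: 3.
short sage plants: 3.
The claim requires 3 − 3 (= 0) to equal 1, which does not hold.

False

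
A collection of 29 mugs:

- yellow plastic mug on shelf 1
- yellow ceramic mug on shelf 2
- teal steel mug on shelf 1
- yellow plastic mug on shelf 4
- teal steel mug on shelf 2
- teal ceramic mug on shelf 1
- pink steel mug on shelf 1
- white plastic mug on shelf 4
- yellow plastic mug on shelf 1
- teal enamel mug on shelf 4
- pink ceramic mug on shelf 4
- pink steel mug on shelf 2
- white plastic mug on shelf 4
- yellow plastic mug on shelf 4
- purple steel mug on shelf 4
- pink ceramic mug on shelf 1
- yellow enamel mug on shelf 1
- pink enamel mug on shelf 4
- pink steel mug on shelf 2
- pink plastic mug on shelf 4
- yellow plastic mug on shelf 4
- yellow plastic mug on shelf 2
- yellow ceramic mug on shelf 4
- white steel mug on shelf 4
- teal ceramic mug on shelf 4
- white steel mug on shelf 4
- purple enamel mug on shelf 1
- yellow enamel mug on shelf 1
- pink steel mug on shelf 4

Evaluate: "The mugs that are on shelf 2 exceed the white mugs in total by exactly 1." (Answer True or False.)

mugs on shelf 2: 5.
white mugs: 4.
The claim requires 5 − 4 (= 1) to equal 1, which holds.

True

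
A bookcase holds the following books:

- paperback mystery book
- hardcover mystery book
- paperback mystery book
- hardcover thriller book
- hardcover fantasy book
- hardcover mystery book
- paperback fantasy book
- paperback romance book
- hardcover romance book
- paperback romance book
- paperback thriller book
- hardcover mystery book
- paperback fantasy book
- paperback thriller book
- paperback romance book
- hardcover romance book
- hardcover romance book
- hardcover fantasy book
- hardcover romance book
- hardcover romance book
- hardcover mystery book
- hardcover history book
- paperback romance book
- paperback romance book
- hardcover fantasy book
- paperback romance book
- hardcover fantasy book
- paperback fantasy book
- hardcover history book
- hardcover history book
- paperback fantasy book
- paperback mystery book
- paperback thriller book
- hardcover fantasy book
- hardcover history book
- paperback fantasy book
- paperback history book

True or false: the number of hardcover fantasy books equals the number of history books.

There are 5 hardcover fantasy books.
There are 5 history books.
The claim requires 5 = 5, which holds.

True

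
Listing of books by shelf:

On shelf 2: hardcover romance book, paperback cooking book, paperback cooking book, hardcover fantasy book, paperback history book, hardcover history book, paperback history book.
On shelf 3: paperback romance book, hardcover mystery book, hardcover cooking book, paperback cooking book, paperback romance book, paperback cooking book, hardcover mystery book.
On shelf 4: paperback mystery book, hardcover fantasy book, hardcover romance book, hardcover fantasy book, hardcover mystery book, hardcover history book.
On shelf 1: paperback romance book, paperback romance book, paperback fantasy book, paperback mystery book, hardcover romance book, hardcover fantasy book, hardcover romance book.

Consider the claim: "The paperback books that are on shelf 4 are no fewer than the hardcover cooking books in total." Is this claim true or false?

True

There is 1 paperback book on shelf 4.
There is 1 hardcover cooking book.
The claim requires 1 ≥ 1, which holds.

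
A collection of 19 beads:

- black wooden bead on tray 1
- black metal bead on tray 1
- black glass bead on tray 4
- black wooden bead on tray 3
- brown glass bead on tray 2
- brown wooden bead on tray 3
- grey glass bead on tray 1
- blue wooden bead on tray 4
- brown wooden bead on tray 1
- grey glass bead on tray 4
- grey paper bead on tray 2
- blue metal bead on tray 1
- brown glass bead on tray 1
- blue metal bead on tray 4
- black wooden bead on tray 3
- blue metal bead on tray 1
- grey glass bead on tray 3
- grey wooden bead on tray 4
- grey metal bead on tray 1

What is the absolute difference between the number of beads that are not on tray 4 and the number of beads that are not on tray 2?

3

beads that are not on tray 4: 14. beads that are not on tray 2: 17.
|14 − 17| = 17 − 14 = 3.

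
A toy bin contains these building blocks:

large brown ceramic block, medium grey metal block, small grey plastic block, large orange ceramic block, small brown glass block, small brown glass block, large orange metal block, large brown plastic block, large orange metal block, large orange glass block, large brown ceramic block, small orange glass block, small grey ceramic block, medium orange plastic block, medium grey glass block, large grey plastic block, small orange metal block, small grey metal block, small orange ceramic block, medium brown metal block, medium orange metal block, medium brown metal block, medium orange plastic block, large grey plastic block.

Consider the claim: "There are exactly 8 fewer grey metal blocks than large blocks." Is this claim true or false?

|grey metal blocks| = 2.
|large blocks| = 9.
The claim requires 9 − 2 (= 7) to equal 8, which does not hold.

False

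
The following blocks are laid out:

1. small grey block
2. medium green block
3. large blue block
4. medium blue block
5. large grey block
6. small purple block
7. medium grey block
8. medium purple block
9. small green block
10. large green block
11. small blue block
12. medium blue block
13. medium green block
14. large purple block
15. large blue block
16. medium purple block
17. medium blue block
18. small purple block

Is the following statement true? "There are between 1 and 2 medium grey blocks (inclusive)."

True

|medium grey blocks| = 1.
The claim requires 1 ≤ 1 ≤ 2, which holds.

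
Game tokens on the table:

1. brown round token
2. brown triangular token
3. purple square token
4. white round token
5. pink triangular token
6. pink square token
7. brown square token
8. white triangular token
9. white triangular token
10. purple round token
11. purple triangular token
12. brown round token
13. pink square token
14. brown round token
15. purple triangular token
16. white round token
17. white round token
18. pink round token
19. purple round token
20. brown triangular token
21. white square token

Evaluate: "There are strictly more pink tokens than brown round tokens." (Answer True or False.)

|pink tokens| = 4.
|brown round tokens| = 3.
The claim requires 4 > 3, which holds.

True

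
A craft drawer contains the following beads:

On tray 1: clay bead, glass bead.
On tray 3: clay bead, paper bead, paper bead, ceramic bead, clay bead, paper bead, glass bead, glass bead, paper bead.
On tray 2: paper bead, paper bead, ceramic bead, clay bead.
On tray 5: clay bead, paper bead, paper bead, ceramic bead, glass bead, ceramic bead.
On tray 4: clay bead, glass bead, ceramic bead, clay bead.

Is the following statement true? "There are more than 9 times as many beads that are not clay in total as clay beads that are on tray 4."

|beads that are not clay| = 18.
|clay beads on tray 4| = 2.
The claim requires 18 > 9 × 2 = 18, which does not hold.

False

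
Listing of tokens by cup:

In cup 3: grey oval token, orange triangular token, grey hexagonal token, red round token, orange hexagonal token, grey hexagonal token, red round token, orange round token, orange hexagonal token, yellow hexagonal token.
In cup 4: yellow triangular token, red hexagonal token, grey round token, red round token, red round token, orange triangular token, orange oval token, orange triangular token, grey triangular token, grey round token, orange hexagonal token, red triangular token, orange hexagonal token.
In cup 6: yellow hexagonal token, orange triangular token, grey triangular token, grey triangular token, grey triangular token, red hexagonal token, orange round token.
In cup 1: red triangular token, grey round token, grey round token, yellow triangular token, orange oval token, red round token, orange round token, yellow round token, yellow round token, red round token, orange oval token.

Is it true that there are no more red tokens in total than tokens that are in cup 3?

|red tokens| = 10.
|tokens in cup 3| = 10.
The claim requires 10 ≤ 10, which holds.

True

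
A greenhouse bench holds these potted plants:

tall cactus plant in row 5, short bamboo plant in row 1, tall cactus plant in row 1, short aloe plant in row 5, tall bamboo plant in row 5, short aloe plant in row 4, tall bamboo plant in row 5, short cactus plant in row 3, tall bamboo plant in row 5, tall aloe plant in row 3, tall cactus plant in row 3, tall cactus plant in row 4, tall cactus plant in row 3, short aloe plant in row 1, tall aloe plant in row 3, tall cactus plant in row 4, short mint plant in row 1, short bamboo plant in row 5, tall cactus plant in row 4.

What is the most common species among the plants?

Counts by species: cactus 8, bamboo 5, aloe 5, mint 1.
The maximum is 8, held uniquely by cactus.

cactus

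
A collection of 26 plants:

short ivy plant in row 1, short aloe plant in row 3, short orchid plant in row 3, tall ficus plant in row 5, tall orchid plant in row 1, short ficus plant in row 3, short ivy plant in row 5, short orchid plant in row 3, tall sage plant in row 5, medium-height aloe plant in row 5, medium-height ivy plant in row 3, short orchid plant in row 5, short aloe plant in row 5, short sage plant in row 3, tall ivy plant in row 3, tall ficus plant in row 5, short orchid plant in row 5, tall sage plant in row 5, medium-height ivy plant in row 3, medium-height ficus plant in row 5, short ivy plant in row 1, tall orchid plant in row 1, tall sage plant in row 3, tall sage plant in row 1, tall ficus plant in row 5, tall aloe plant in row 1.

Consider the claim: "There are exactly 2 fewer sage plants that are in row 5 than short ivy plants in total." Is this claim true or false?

False

|sage plants in row 5| = 2.
|short ivy plants| = 3.
The claim requires 3 − 2 (= 1) to equal 2, which does not hold.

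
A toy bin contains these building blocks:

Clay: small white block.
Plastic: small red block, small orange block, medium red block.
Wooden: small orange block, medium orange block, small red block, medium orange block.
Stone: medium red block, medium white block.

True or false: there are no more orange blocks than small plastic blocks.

False

There are 4 orange blocks.
There are 2 small plastic blocks.
The claim requires 4 ≤ 2, which does not hold.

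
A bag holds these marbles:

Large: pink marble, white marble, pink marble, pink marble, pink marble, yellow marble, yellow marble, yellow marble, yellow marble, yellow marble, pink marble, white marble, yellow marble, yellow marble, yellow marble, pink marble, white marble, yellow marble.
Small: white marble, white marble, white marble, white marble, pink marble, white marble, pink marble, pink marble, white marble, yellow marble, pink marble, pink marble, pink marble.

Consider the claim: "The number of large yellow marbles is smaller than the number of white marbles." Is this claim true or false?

False

|large yellow marbles| = 9.
|white marbles| = 9.
The claim requires 9 < 9, which does not hold.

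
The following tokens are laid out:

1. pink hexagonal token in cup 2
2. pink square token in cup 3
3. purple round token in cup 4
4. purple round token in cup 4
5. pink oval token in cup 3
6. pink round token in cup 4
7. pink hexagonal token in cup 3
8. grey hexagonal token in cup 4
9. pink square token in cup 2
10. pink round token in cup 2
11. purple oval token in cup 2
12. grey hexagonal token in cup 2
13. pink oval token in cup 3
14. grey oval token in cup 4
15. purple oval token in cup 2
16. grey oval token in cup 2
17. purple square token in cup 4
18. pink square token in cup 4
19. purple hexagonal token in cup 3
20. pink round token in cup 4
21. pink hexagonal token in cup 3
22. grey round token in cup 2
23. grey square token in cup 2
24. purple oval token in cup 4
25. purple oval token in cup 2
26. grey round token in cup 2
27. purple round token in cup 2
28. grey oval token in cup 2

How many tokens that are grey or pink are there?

19

grey: 8; pink: 11; together 8 + 11 = 19.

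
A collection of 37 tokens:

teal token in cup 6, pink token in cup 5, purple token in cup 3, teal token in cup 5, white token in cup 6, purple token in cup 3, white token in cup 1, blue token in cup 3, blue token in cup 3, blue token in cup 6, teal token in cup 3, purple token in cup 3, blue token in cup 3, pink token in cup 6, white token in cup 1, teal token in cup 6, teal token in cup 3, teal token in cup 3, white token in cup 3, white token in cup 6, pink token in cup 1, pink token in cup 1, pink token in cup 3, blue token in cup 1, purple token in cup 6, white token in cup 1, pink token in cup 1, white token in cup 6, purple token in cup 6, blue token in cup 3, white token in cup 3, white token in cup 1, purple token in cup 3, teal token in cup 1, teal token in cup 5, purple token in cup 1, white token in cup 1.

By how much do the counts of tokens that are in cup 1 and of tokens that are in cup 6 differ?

tokens in cup 1: 11. tokens in cup 6: 9.
|11 − 9| = 11 − 9 = 2.

2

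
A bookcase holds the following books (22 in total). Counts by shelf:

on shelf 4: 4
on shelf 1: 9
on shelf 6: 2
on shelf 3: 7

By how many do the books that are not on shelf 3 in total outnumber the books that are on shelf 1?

books that are not on shelf 3: 15.
books on shelf 1: 9.
15 − 9 = 6.

6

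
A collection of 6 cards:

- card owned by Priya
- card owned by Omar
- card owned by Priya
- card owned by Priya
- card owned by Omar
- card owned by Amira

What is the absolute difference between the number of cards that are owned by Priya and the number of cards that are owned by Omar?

cards owned by Priya: 3. cards owned by Omar: 2.
|3 − 2| = 3 − 2 = 1.

1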